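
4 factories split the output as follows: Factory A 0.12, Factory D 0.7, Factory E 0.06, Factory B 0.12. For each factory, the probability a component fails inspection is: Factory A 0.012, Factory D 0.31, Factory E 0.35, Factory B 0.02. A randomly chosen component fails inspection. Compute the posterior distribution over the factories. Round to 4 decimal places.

Factory A 0.0060, Factory D 0.8973, Factory E 0.0868, Factory B 0.0099

Prior × likelihood for each hypothesis:
  Factory A: 0.12 × 0.012 = 0.00144
  Factory D: 0.7 × 0.31 = 0.217
  Factory E: 0.06 × 0.35 = 0.021
  Factory B: 0.12 × 0.02 = 0.0024
Sum = 0.24184.
P(Factory A | nonconforming) = 0.00144/0.24184 ≈ 0.0060
P(Factory D | nonconforming) = 0.217/0.24184 ≈ 0.8973
P(Factory E | nonconforming) = 0.021/0.24184 ≈ 0.0868
P(Factory B | nonconforming) = 0.0024/0.24184 ≈ 0.0099
(Check: 0.0060+0.8973+0.0868+0.0099 = 1.0000.)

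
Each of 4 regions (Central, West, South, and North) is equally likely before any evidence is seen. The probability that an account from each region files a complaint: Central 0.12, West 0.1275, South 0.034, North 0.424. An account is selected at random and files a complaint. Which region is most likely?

Since the prior is uniform, the posterior is proportional to the likelihood:
  Central: 0.12
  West: 0.1275
  South: 0.034
  North: 0.424
Total = 0.7055.
Largest term belongs to North, so North is most probable.

North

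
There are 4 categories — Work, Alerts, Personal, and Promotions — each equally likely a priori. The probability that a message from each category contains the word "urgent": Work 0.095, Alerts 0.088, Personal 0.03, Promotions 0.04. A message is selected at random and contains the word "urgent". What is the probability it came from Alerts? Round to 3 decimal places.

0.348

With a uniform prior (1/4 each), posterior ∝ likelihood:
  Work: 0.095
  Alerts: 0.088
  Personal: 0.03
  Promotions: 0.04
Total = 0.253.
P(Alerts | evidence) = 0.088 / 0.253 ≈ 0.348.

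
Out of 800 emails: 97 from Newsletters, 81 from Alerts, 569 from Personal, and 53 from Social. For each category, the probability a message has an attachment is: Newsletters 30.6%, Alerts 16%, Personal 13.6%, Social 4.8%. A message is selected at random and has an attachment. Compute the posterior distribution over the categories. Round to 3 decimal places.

By Bayes' rule, posterior ∝ prior × likelihood:
  Newsletters: 0.12125 × 0.306 = 0.0371025
  Alerts: 0.10125 × 0.16 = 0.0162
  Personal: 0.71125 × 0.136 = 0.09673
  Social: 0.06625 × 0.048 = 0.00318
Total = 0.1532125.
P(Newsletters | attachment) = 0.0371025/0.1532125 ≈ 0.242
P(Alerts | attachment) = 0.0162/0.1532125 ≈ 0.106
P(Personal | attachment) = 0.09673/0.1532125 ≈ 0.631
P(Social | attachment) = 0.00318/0.1532125 ≈ 0.021
(Check: 0.242+0.106+0.631+0.021 = 1.000.)

Newsletters 0.242, Alerts 0.106, Personal 0.631, Social 0.021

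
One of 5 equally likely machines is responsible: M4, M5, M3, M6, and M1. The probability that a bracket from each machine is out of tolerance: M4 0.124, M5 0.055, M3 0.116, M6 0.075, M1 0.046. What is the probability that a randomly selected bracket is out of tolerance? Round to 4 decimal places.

0.0832

Since the prior is uniform, the posterior is proportional to the likelihood:
  M4: 0.124
  M5: 0.055
  M3: 0.116
  M6: 0.075
  M1: 0.046
P(oversize) = (1/5) × (0.124 + 0.055 + 0.116 + 0.075 + 0.046) = 0.416/5 ≈ 0.0832.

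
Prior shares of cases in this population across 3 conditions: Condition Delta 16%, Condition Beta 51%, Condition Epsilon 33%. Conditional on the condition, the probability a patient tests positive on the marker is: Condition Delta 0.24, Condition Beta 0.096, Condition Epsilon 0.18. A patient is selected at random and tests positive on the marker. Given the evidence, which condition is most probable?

By Bayes' rule, posterior ∝ prior × likelihood:
  Condition Delta: 0.16 × 0.24 = 0.0384
  Condition Beta: 0.51 × 0.096 = 0.04896
  Condition Epsilon: 0.33 × 0.18 = 0.0594
Total = 0.14676.
Largest term belongs to Condition Epsilon, so Condition Epsilon is most probable.

Condition Epsilon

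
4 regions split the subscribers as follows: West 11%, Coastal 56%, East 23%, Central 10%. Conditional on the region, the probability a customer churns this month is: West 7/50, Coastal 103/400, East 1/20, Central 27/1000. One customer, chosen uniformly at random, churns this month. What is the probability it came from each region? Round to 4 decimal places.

Unnormalized posteriors (prior × likelihood):
  West: 0.11 × 0.14 = 0.0154
  Coastal: 0.56 × 0.2575 = 0.1442
  East: 0.23 × 0.05 = 0.0115
  Central: 0.1 × 0.027 = 0.0027
Normalizing constant = 0.1738.
P(West | churn) = 0.0154/0.1738 ≈ 0.0886
P(Coastal | churn) = 0.1442/0.1738 ≈ 0.8297
P(East | churn) = 0.0115/0.1738 ≈ 0.0662
P(Central | churn) = 0.0027/0.1738 ≈ 0.0155
(Check: 0.0886+0.8297+0.0662+0.0155 = 1.0000.)

West 0.0886, Coastal 0.8297, East 0.0662, Central 0.0155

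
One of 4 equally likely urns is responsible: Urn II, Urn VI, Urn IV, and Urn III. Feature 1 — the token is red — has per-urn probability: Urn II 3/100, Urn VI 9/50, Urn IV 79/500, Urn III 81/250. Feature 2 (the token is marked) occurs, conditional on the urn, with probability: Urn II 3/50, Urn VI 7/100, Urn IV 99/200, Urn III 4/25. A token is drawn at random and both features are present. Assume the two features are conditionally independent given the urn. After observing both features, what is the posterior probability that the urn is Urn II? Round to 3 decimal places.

Since the prior is uniform, the posterior is proportional to the likelihood:
  Urn II: 0.03 × 0.06 = 0.0018
  Urn VI: 0.18 × 0.07 = 0.0126
  Urn IV: 0.158 × 0.495 = 0.07821
  Urn III: 0.324 × 0.16 = 0.05184
Normalizing constant = 0.14445.
P(Urn II | evidence) = 0.0018 / 0.14445 ≈ 0.012.

0.012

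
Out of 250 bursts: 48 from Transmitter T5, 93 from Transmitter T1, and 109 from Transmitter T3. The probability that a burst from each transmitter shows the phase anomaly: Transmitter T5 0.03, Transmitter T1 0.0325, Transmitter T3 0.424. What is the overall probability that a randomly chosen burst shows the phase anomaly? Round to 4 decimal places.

0.2027

Unnormalized posteriors (prior × likelihood):
  Transmitter T5: 0.192 × 0.03 = 0.00576
  Transmitter T1: 0.372 × 0.0325 = 0.01209
  Transmitter T3: 0.436 × 0.424 = 0.184864
P(anomaly) = 0.00576 + 0.01209 + 0.184864 = 0.202714 → 0.2027.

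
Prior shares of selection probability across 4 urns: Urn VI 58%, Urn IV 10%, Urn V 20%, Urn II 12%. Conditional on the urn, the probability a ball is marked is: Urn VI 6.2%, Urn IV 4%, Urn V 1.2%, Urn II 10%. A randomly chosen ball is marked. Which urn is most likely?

Compute prior × likelihood for every hypothesis:
  Urn VI: 0.58 × 0.062 = 0.03596
  Urn IV: 0.1 × 0.04 = 0.004
  Urn V: 0.2 × 0.012 = 0.0024
  Urn II: 0.12 × 0.1 = 0.012
Total = 0.05436.
Largest term belongs to Urn VI, so Urn VI is most probable.

Urn VI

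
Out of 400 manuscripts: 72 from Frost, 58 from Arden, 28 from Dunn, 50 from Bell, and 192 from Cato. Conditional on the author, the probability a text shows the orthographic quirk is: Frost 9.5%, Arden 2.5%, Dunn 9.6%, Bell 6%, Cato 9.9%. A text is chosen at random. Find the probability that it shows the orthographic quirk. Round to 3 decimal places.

0.082

Unnormalized posteriors (prior × likelihood):
  Frost: 0.18 × 0.095 = 0.0171
  Arden: 0.145 × 0.025 = 0.003625
  Dunn: 0.07 × 0.096 = 0.00672
  Bell: 0.125 × 0.06 = 0.0075
  Cato: 0.48 × 0.099 = 0.04752
P(quirk) = 0.0171 + 0.003625 + 0.00672 + 0.0075 + 0.04752 = 0.082465 → 0.082.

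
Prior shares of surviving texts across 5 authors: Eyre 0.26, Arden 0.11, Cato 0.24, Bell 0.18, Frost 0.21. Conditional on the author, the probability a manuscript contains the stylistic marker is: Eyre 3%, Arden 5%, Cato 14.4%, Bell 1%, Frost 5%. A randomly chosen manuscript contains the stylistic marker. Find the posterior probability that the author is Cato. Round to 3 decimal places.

0.574

Compute prior × likelihood for every hypothesis:
  Eyre: 0.26 × 0.03 = 0.0078
  Arden: 0.11 × 0.05 = 0.0055
  Cato: 0.24 × 0.144 = 0.03456
  Bell: 0.18 × 0.01 = 0.0018
  Frost: 0.21 × 0.05 = 0.0105
Total = 0.06016.
P(Cato | evidence) = 0.03456 / 0.06016 ≈ 0.574.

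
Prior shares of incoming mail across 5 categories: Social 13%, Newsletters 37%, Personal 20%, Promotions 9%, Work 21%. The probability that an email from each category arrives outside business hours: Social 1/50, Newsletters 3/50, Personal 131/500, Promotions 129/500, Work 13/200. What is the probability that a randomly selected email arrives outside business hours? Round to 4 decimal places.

0.1141

Compute prior × likelihood for every hypothesis:
  Social: 0.13 × 0.02 = 0.0026
  Newsletters: 0.37 × 0.06 = 0.0222
  Personal: 0.2 × 0.262 = 0.0524
  Promotions: 0.09 × 0.258 = 0.02322
  Work: 0.21 × 0.065 = 0.01365
P(off-hours) = 0.0026 + 0.0222 + 0.0524 + 0.02322 + 0.01365 = 0.11407 → 0.1141.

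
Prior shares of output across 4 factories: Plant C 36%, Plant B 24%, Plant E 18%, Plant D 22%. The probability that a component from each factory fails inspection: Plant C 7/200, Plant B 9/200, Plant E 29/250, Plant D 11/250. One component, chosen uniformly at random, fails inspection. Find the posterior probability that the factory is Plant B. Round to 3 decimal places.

0.200

By Bayes' rule, posterior ∝ prior × likelihood:
  Plant C: 0.36 × 0.035 = 0.0126
  Plant B: 0.24 × 0.045 = 0.0108
  Plant E: 0.18 × 0.116 = 0.02088
  Plant D: 0.22 × 0.044 = 0.00968
Total = 0.05396.
P(Plant B | evidence) = 0.0108 / 0.05396 ≈ 0.200.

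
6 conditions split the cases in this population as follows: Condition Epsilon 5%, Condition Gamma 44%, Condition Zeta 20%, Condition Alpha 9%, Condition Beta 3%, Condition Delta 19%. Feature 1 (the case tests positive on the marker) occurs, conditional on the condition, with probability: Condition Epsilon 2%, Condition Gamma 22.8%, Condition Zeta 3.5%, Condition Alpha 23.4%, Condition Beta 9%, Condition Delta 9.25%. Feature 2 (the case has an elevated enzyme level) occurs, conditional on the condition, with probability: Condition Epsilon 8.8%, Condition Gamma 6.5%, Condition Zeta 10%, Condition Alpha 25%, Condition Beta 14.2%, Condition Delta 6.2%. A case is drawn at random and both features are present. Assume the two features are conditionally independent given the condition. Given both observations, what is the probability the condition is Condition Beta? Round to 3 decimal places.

By Bayes' rule, posterior ∝ prior × likelihood:
  Condition Epsilon: 0.05 × 0.02 × 0.088 = 0.000088
  Condition Gamma: 0.44 × 0.228 × 0.065 = 0.0065208
  Condition Zeta: 0.2 × 0.035 × 0.1 = 0.0007
  Condition Alpha: 0.09 × 0.234 × 0.25 = 0.005265
  Condition Beta: 0.03 × 0.09 × 0.142 = 0.0003834
  Condition Delta: 0.19 × 0.0925 × 0.062 = 0.00108965
Sum = 0.01404685.
P(Condition Beta | evidence) = 0.0003834 / 0.01404685 ≈ 0.027.

0.027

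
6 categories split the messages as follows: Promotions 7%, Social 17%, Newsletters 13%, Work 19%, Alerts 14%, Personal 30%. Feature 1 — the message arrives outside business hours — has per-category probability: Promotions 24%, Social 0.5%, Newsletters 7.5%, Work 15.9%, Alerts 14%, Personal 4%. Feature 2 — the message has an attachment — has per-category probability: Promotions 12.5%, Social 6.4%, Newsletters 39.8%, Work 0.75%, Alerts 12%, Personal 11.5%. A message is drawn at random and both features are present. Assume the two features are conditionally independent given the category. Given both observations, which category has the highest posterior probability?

Compute prior × likelihood for every hypothesis:
  Promotions: 0.07 × 0.24 × 0.125 = 0.0021
  Social: 0.17 × 0.005 × 0.064 = 0.0000544
  Newsletters: 0.13 × 0.075 × 0.398 = 0.0038805
  Work: 0.19 × 0.159 × 0.0075 = 0.000226575
  Alerts: 0.14 × 0.14 × 0.12 = 0.002352
  Personal: 0.3 × 0.04 × 0.115 = 0.00138
Sum = 0.009993475.
Largest term belongs to Newsletters, so Newsletters is most probable.

Newsletters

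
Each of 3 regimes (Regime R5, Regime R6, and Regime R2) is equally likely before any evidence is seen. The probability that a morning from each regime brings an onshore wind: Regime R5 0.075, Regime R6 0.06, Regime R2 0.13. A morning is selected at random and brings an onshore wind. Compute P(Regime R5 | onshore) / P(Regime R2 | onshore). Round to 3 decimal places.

With a uniform prior (1/3 each), posterior ∝ likelihood:
  Regime R5: 0.075
  Regime R6: 0.06
  Regime R2: 0.13
Normalizing constant = 0.265.
The ratio is 0.075 / 0.13 (the normalizer cancels) = 0.577.

0.577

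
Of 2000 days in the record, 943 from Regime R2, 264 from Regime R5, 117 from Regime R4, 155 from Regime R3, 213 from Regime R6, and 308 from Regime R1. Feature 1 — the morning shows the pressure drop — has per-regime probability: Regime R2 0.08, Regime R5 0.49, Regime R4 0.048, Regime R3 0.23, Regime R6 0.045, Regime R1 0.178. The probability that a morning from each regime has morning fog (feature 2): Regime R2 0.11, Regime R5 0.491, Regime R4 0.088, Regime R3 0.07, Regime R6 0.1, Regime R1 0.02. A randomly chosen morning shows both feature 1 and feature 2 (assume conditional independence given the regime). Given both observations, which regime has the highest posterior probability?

Regime R5

Compute prior × likelihood for every hypothesis:
  Regime R2: 0.4715 × 0.08 × 0.11 = 0.0041492
  Regime R5: 0.132 × 0.49 × 0.491 = 0.03175788
  Regime R4: 0.0585 × 0.048 × 0.088 = 0.000247104
  Regime R3: 0.0775 × 0.23 × 0.07 = 0.00124775
  Regime R6: 0.1065 × 0.045 × 0.1 = 0.00047925
  Regime R1: 0.154 × 0.178 × 0.02 = 0.00054824
Total = 0.038429424.
Largest term belongs to Regime R5, so Regime R5 is most probable.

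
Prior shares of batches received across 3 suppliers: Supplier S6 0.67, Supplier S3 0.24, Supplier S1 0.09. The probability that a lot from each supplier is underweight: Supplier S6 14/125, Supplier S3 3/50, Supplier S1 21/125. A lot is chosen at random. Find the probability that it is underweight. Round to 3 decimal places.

0.105

Compute prior × likelihood for every hypothesis:
  Supplier S6: 0.67 × 0.112 = 0.07504
  Supplier S3: 0.24 × 0.06 = 0.0144
  Supplier S1: 0.09 × 0.168 = 0.01512
P(underweight) = 0.07504 + 0.0144 + 0.01512 = 0.10456 → 0.105.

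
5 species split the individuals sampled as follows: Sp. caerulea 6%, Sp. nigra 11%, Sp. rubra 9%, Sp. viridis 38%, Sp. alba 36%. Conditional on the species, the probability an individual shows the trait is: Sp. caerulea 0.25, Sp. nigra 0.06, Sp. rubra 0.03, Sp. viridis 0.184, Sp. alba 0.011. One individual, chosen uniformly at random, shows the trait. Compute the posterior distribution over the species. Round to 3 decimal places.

Sp. caerulea 0.153, Sp. nigra 0.067, Sp. rubra 0.028, Sp. viridis 0.712, Sp. alba 0.040

Compute prior × likelihood for every hypothesis:
  Sp. caerulea: 0.06 × 0.25 = 0.015
  Sp. nigra: 0.11 × 0.06 = 0.0066
  Sp. rubra: 0.09 × 0.03 = 0.0027
  Sp. viridis: 0.38 × 0.184 = 0.06992
  Sp. alba: 0.36 × 0.011 = 0.00396
Sum = 0.09818.
P(Sp. caerulea | trait) = 0.015/0.09818 ≈ 0.153
P(Sp. nigra | trait) = 0.0066/0.09818 ≈ 0.067
P(Sp. rubra | trait) = 0.0027/0.09818 ≈ 0.028
P(Sp. viridis | trait) = 0.06992/0.09818 ≈ 0.712
P(Sp. alba | trait) = 0.00396/0.09818 ≈ 0.040
(Check: 0.153+0.067+0.028+0.712+0.040 = 1.000.)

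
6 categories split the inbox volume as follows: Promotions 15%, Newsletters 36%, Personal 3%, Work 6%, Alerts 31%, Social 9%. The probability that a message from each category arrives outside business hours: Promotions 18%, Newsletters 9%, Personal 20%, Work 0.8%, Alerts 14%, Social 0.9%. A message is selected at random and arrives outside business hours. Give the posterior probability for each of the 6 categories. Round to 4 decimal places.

Compute prior × likelihood for every hypothesis:
  Promotions: 0.15 × 0.18 = 0.027
  Newsletters: 0.36 × 0.09 = 0.0324
  Personal: 0.03 × 0.2 = 0.006
  Work: 0.06 × 0.008 = 0.00048
  Alerts: 0.31 × 0.14 = 0.0434
  Social: 0.09 × 0.009 = 0.00081
Total = 0.11009.
P(Promotions | off-hours) = 0.027/0.11009 ≈ 0.2453
P(Newsletters | off-hours) = 0.0324/0.11009 ≈ 0.2943
P(Personal | off-hours) = 0.006/0.11009 ≈ 0.0545
P(Work | off-hours) = 0.00048/0.11009 ≈ 0.0044
P(Alerts | off-hours) = 0.0434/0.11009 ≈ 0.3942
P(Social | off-hours) = 0.00081/0.11009 ≈ 0.0074

Promotions 0.2453, Newsletters 0.2943, Personal 0.0545, Work 0.0044, Alerts 0.3942, Social 0.0074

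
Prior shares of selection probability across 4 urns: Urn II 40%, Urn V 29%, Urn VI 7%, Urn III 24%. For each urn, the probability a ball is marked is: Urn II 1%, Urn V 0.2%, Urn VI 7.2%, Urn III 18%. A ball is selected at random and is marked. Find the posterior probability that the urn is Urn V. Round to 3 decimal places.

0.011

Compute prior × likelihood for every hypothesis:
  Urn II: 0.4 × 0.01 = 0.004
  Urn V: 0.29 × 0.002 = 0.00058
  Urn VI: 0.07 × 0.072 = 0.00504
  Urn III: 0.24 × 0.18 = 0.0432
Normalizing constant = 0.05282.
P(Urn V | evidence) = 0.00058 / 0.05282 ≈ 0.011.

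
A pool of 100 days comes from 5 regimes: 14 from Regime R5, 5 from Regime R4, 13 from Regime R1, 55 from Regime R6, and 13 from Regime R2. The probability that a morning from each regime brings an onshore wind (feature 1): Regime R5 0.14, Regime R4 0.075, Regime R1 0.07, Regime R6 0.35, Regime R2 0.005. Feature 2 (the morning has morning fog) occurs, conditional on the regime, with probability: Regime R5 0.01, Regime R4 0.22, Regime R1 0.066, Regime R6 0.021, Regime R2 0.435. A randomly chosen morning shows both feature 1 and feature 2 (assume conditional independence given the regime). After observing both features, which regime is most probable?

Unnormalized posteriors (prior × likelihood):
  Regime R5: 0.14 × 0.14 × 0.01 = 0.000196
  Regime R4: 0.05 × 0.075 × 0.22 = 0.000825
  Regime R1: 0.13 × 0.07 × 0.066 = 0.0006006
  Regime R6: 0.55 × 0.35 × 0.021 = 0.0040425
  Regime R2: 0.13 × 0.005 × 0.435 = 0.00028275
Total = 0.00594685.
Largest term belongs to Regime R6, so Regime R6 is most probable.

Regime R6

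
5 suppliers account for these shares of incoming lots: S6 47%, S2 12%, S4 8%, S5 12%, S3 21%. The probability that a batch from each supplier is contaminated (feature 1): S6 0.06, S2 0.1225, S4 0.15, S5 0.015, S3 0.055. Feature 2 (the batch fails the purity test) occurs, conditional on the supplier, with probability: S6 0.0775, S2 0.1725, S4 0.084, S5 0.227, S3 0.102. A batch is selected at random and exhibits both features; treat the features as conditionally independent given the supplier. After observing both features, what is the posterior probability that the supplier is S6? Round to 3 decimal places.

0.299

By Bayes' rule, posterior ∝ prior × likelihood:
  S6: 0.47 × 0.06 × 0.0775 = 0.0021855
  S2: 0.12 × 0.1225 × 0.1725 = 0.00253575
  S4: 0.08 × 0.15 × 0.084 = 0.001008
  S5: 0.12 × 0.015 × 0.227 = 0.0004086
  S3: 0.21 × 0.055 × 0.102 = 0.0011781
Sum = 0.00731595.
P(S6 | evidence) = 0.0021855 / 0.00731595 ≈ 0.299.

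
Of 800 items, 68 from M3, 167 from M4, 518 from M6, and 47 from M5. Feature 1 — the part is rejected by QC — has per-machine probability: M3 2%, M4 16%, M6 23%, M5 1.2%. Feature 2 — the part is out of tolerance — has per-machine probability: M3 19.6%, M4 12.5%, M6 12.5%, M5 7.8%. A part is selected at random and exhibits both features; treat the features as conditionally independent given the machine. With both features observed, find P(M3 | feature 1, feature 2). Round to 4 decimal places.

Unnormalized posteriors (prior × likelihood):
  M3: 0.085 × 0.02 × 0.196 = 0.0003332
  M4: 0.20875 × 0.16 × 0.125 = 0.004175
  M6: 0.6475 × 0.23 × 0.125 = 0.018615625
  M5: 0.05875 × 0.012 × 0.078 = 0.00005499
Sum = 0.023178815.
P(M3 | evidence) = 0.0003332 / 0.023178815 ≈ 0.0144.

0.0144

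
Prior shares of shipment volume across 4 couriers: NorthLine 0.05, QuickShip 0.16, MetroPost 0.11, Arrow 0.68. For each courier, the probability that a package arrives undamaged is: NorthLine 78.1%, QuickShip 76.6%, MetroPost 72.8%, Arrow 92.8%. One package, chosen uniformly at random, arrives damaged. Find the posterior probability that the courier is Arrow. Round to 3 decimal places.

Taking complements, P(damaged | each) = NorthLine 0.219, QuickShip 0.234, MetroPost 0.272, Arrow 0.072.
Prior × likelihood for each hypothesis:
  NorthLine: 0.05 × 0.219 = 0.01095
  QuickShip: 0.16 × 0.234 = 0.03744
  MetroPost: 0.11 × 0.272 = 0.02992
  Arrow: 0.68 × 0.072 = 0.04896
Normalizing constant = 0.12727.
P(Arrow | evidence) = 0.04896 / 0.12727 ≈ 0.385.

0.385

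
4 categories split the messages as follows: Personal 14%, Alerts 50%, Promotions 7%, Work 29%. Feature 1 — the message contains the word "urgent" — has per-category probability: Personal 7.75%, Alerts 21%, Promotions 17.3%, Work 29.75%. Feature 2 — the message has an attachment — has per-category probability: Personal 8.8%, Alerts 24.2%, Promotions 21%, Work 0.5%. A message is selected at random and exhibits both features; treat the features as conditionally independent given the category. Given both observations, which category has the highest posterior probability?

By Bayes' rule, posterior ∝ prior × likelihood:
  Personal: 0.14 × 0.0775 × 0.088 = 0.0009548
  Alerts: 0.5 × 0.21 × 0.242 = 0.02541
  Promotions: 0.07 × 0.173 × 0.21 = 0.0025431
  Work: 0.29 × 0.2975 × 0.005 = 0.000431375
Sum = 0.029339275.
Largest term belongs to Alerts, so Alerts is most probable.

Alerts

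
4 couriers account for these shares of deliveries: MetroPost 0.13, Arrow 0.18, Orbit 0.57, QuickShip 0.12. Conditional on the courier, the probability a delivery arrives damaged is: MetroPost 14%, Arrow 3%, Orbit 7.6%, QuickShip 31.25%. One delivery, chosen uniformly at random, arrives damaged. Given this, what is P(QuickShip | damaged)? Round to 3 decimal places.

0.359

By Bayes' rule, posterior ∝ prior × likelihood:
  MetroPost: 0.13 × 0.14 = 0.0182
  Arrow: 0.18 × 0.03 = 0.0054
  Orbit: 0.57 × 0.076 = 0.04332
  QuickShip: 0.12 × 0.3125 = 0.0375
Normalizing constant = 0.10442.
P(QuickShip | evidence) = 0.0375 / 0.10442 ≈ 0.359.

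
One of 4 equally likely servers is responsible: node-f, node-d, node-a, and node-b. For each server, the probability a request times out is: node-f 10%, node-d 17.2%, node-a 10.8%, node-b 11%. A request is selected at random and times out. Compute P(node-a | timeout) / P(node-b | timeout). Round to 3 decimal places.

0.982

With a uniform prior (1/4 each), posterior ∝ likelihood:
  node-f: 0.1
  node-d: 0.172
  node-a: 0.108
  node-b: 0.11
Sum = 0.49.
The ratio is 0.108 / 0.11 (the normalizer cancels) = 0.982.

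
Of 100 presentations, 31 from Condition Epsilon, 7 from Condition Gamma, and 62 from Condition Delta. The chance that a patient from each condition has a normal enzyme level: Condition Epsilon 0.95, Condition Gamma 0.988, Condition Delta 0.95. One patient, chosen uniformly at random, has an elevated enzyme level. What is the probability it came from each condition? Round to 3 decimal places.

Condition Epsilon 0.327, Condition Gamma 0.018, Condition Delta 0.655

Taking complements, P(elevated | each) = Condition Epsilon 0.05, Condition Gamma 0.012, Condition Delta 0.05.
Compute prior × likelihood for every hypothesis:
  Condition Epsilon: 0.31 × 0.05 = 0.0155
  Condition Gamma: 0.07 × 0.012 = 0.00084
  Condition Delta: 0.62 × 0.05 = 0.031
Sum = 0.04734.
P(Condition Epsilon | elevated) = 0.0155/0.04734 ≈ 0.327
P(Condition Gamma | elevated) = 0.00084/0.04734 ≈ 0.018
P(Condition Delta | elevated) = 0.031/0.04734 ≈ 0.655
(Check: 0.327+0.018+0.655 = 1.000.)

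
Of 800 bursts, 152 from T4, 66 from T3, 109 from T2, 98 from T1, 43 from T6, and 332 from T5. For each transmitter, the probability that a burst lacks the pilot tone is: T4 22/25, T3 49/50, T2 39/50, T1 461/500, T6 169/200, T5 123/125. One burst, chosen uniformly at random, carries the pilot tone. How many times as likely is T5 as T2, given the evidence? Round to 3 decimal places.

0.222

Taking complements, P(pilot | each) = T4 0.12, T3 0.02, T2 0.22, T1 0.078, T6 0.155, T5 0.016.
Compute prior × likelihood for every hypothesis:
  T4: 0.19 × 0.12 = 0.0228
  T3: 0.0825 × 0.02 = 0.00165
  T2: 0.13625 × 0.22 = 0.029975
  T1: 0.1225 × 0.078 = 0.009555
  T6: 0.05375 × 0.155 = 0.00833125
  T5: 0.415 × 0.016 = 0.00664
Total = 0.07895125.
The ratio is 0.00664 / 0.029975 (the normalizer cancels) = 0.222.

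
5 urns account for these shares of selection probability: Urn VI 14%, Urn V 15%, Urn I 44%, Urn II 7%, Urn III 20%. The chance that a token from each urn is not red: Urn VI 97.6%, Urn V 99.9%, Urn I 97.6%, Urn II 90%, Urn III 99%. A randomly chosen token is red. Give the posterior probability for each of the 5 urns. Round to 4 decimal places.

Urn VI 0.1456, Urn V 0.0065, Urn I 0.4577, Urn II 0.3034, Urn III 0.0867

Taking complements, P(red | each) = Urn VI 0.024, Urn V 0.001, Urn I 0.024, Urn II 0.1, Urn III 0.01.
Unnormalized posteriors (prior × likelihood):
  Urn VI: 0.14 × 0.024 = 0.00336
  Urn V: 0.15 × 0.001 = 0.00015
  Urn I: 0.44 × 0.024 = 0.01056
  Urn II: 0.07 × 0.1 = 0.007
  Urn III: 0.2 × 0.01 = 0.002
Total = 0.02307.
P(Urn VI | red) = 0.00336/0.02307 ≈ 0.1456
P(Urn V | red) = 0.00015/0.02307 ≈ 0.0065
P(Urn I | red) = 0.01056/0.02307 ≈ 0.4577
P(Urn II | red) = 0.007/0.02307 ≈ 0.3034
P(Urn III | red) = 0.002/0.02307 ≈ 0.0867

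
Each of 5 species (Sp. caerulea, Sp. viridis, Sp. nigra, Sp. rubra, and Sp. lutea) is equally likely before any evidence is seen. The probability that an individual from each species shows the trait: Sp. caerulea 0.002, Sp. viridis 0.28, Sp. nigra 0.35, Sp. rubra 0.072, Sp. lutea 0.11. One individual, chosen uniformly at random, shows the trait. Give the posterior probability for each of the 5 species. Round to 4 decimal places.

With a uniform prior (1/5 each), posterior ∝ likelihood:
  Sp. caerulea: 0.002
  Sp. viridis: 0.28
  Sp. nigra: 0.35
  Sp. rubra: 0.072
  Sp. lutea: 0.11
Sum = 0.814.
P(Sp. caerulea | trait) = 0.002/0.814 ≈ 0.0025
P(Sp. viridis | trait) = 0.28/0.814 ≈ 0.3440
P(Sp. nigra | trait) = 0.35/0.814 ≈ 0.4300
P(Sp. rubra | trait) = 0.072/0.814 ≈ 0.0885
P(Sp. lutea | trait) = 0.11/0.814 ≈ 0.1351

Sp. caerulea 0.0025, Sp. viridis 0.3440, Sp. nigra 0.4300, Sp. rubra 0.0885, Sp. lutea 0.1351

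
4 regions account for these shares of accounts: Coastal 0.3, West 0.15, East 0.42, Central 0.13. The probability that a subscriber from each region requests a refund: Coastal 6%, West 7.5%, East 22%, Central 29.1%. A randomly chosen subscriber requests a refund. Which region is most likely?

By Bayes' rule, posterior ∝ prior × likelihood:
  Coastal: 0.3 × 0.06 = 0.018
  West: 0.15 × 0.075 = 0.01125
  East: 0.42 × 0.22 = 0.0924
  Central: 0.13 × 0.291 = 0.03783
Sum = 0.15948.
Largest term belongs to East, so East is most probable.

East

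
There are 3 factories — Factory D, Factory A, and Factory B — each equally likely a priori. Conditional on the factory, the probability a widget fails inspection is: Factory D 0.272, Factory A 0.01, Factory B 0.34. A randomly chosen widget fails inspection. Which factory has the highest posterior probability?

Since the prior is uniform, the posterior is proportional to the likelihood:
  Factory D: 0.272
  Factory A: 0.01
  Factory B: 0.34
Total = 0.622.
Largest term belongs to Factory B, so Factory B is most probable.

Factory B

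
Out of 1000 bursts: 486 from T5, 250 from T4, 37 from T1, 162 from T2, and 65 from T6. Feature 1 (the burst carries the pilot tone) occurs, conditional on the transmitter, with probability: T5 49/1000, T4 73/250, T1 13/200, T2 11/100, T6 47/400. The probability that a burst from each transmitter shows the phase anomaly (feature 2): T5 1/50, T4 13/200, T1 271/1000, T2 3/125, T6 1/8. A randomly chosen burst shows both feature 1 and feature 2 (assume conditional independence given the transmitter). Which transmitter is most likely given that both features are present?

T4

Unnormalized posteriors (prior × likelihood):
  T5: 0.486 × 0.049 × 0.02 = 0.00047628
  T4: 0.25 × 0.292 × 0.065 = 0.004745
  T1: 0.037 × 0.065 × 0.271 = 0.000651755
  T2: 0.162 × 0.11 × 0.024 = 0.00042768
  T6: 0.065 × 0.1175 × 0.125 = 0.0009546875
Sum = 0.0072554025.
Largest term belongs to T4, so T4 is most probable.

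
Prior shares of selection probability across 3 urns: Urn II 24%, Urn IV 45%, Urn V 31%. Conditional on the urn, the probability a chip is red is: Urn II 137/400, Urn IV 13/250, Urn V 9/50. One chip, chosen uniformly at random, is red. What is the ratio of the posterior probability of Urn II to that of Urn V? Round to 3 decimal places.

Prior × likelihood for each hypothesis:
  Urn II: 0.24 × 0.3425 = 0.0822
  Urn IV: 0.45 × 0.052 = 0.0234
  Urn V: 0.31 × 0.18 = 0.0558
Normalizing constant = 0.1614.
The ratio is 0.0822 / 0.0558 (the normalizer cancels) = 1.473.

1.473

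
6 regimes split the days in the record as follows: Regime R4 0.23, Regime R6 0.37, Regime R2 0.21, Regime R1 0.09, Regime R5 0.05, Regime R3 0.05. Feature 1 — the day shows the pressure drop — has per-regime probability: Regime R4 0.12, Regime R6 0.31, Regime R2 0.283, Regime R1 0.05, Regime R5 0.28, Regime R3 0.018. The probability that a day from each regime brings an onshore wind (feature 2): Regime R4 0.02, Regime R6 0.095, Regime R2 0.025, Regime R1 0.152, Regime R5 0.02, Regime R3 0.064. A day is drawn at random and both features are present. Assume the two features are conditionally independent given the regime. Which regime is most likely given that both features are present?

Regime R6

Unnormalized posteriors (prior × likelihood):
  Regime R4: 0.23 × 0.12 × 0.02 = 0.000552
  Regime R6: 0.37 × 0.31 × 0.095 = 0.0108965
  Regime R2: 0.21 × 0.283 × 0.025 = 0.00148575
  Regime R1: 0.09 × 0.05 × 0.152 = 0.000684
  Regime R5: 0.05 × 0.28 × 0.02 = 0.00028
  Regime R3: 0.05 × 0.018 × 0.064 = 0.0000576
Normalizing constant = 0.01395585.
Largest term belongs to Regime R6, so Regime R6 is most probable.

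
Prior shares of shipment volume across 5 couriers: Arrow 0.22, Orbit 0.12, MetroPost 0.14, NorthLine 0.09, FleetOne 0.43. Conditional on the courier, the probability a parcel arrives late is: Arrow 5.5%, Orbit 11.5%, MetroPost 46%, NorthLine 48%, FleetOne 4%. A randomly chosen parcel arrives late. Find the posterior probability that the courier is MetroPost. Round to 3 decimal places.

Prior × likelihood for each hypothesis:
  Arrow: 0.22 × 0.055 = 0.0121
  Orbit: 0.12 × 0.115 = 0.0138
  MetroPost: 0.14 × 0.46 = 0.0644
  NorthLine: 0.09 × 0.48 = 0.0432
  FleetOne: 0.43 × 0.04 = 0.0172
Sum = 0.1507.
P(MetroPost | evidence) = 0.0644 / 0.1507 ≈ 0.427.

0.427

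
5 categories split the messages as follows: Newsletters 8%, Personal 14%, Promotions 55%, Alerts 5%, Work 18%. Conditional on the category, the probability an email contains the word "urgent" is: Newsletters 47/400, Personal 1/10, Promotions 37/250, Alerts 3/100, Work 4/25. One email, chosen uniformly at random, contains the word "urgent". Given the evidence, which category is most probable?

Compute prior × likelihood for every hypothesis:
  Newsletters: 0.08 × 0.1175 = 0.0094
  Personal: 0.14 × 0.1 = 0.014
  Promotions: 0.55 × 0.148 = 0.0814
  Alerts: 0.05 × 0.03 = 0.0015
  Work: 0.18 × 0.16 = 0.0288
Sum = 0.1351.
Largest term belongs to Promotions, so Promotions is most probable.

Promotions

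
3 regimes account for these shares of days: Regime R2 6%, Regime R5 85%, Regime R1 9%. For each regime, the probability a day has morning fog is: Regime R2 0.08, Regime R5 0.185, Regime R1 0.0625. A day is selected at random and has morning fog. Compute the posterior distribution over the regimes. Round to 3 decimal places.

Compute prior × likelihood for every hypothesis:
  Regime R2: 0.06 × 0.08 = 0.0048
  Regime R5: 0.85 × 0.185 = 0.15725
  Regime R1: 0.09 × 0.0625 = 0.005625
Normalizing constant = 0.167675.
P(Regime R2 | fog) = 0.0048/0.167675 ≈ 0.029
P(Regime R5 | fog) = 0.15725/0.167675 ≈ 0.938
P(Regime R1 | fog) = 0.005625/0.167675 ≈ 0.034

Regime R2 0.029, Regime R5 0.938, Regime R1 0.034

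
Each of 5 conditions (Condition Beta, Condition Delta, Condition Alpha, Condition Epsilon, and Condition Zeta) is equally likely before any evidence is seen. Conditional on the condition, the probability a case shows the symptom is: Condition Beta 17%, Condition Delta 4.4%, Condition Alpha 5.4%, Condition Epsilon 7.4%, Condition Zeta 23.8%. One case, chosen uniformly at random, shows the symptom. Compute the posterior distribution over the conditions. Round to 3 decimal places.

Condition Beta 0.293, Condition Delta 0.076, Condition Alpha 0.093, Condition Epsilon 0.128, Condition Zeta 0.410

With a uniform prior (1/5 each), posterior ∝ likelihood:
  Condition Beta: 0.17
  Condition Delta: 0.044
  Condition Alpha: 0.054
  Condition Epsilon: 0.074
  Condition Zeta: 0.238
Total = 0.58.
P(Condition Beta | symptomatic) = 0.17/0.58 ≈ 0.293
P(Condition Delta | symptomatic) = 0.044/0.58 ≈ 0.076
P(Condition Alpha | symptomatic) = 0.054/0.58 ≈ 0.093
P(Condition Epsilon | symptomatic) = 0.074/0.58 ≈ 0.128
P(Condition Zeta | symptomatic) = 0.238/0.58 ≈ 0.410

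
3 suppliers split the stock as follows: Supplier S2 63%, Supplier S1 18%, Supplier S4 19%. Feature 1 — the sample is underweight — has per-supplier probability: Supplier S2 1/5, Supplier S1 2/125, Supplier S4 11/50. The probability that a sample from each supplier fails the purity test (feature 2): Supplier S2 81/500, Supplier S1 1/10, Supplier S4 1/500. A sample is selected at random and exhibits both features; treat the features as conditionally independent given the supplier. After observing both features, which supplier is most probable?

Prior × likelihood for each hypothesis:
  Supplier S2: 0.63 × 0.2 × 0.162 = 0.020412
  Supplier S1: 0.18 × 0.016 × 0.1 = 0.000288
  Supplier S4: 0.19 × 0.22 × 0.002 = 0.0000836
Normalizing constant = 0.0207836.
Largest term belongs to Supplier S2, so Supplier S2 is most probable.

Supplier S2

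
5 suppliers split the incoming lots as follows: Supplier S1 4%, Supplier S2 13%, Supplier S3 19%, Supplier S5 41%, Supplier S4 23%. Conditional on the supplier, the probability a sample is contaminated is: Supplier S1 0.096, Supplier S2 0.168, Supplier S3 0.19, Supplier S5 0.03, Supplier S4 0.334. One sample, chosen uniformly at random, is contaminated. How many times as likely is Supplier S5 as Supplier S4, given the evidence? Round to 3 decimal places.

0.160

Prior × likelihood for each hypothesis:
  Supplier S1: 0.04 × 0.096 = 0.00384
  Supplier S2: 0.13 × 0.168 = 0.02184
  Supplier S3: 0.19 × 0.19 = 0.0361
  Supplier S5: 0.41 × 0.03 = 0.0123
  Supplier S4: 0.23 × 0.334 = 0.07682
Sum = 0.1509.
The ratio is 0.0123 / 0.07682 (the normalizer cancels) = 0.160.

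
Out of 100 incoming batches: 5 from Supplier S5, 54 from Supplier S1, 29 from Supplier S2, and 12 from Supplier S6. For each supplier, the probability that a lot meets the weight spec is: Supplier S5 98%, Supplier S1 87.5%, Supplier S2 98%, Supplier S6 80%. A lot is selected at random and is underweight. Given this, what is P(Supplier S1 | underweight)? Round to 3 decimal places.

0.687

Taking complements, P(underweight | each) = Supplier S5 0.02, Supplier S1 0.125, Supplier S2 0.02, Supplier S6 0.2.
Unnormalized posteriors (prior × likelihood):
  Supplier S5: 0.05 × 0.02 = 0.001
  Supplier S1: 0.54 × 0.125 = 0.0675
  Supplier S2: 0.29 × 0.02 = 0.0058
  Supplier S6: 0.12 × 0.2 = 0.024
Total = 0.0983.
P(Supplier S1 | evidence) = 0.0675 / 0.0983 ≈ 0.687.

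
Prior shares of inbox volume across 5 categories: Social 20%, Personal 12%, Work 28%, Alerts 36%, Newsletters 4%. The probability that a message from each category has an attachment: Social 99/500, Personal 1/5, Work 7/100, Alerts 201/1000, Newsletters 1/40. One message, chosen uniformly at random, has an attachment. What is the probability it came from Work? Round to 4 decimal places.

0.1252

By Bayes' rule, posterior ∝ prior × likelihood:
  Social: 0.2 × 0.198 = 0.0396
  Personal: 0.12 × 0.2 = 0.024
  Work: 0.28 × 0.07 = 0.0196
  Alerts: 0.36 × 0.201 = 0.07236
  Newsletters: 0.04 × 0.025 = 0.001
Sum = 0.15656.
P(Work | evidence) = 0.0196 / 0.15656 ≈ 0.1252.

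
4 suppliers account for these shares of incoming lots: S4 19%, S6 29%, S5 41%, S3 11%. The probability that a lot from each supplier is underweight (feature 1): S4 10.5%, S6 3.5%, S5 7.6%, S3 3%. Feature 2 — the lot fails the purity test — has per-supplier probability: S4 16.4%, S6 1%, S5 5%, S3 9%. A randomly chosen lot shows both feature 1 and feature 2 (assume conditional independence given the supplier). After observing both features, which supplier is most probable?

S4

Compute prior × likelihood for every hypothesis:
  S4: 0.19 × 0.105 × 0.164 = 0.0032718
  S6: 0.29 × 0.035 × 0.01 = 0.0001015
  S5: 0.41 × 0.076 × 0.05 = 0.001558
  S3: 0.11 × 0.03 × 0.09 = 0.000297
Sum = 0.0052283.
Largest term belongs to S4, so S4 is most probable.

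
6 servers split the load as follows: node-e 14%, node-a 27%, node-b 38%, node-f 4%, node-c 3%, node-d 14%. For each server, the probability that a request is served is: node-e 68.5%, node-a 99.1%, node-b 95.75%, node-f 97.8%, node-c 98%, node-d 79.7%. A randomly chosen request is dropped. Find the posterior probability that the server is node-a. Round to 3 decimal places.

0.026

Taking complements, P(dropped | each) = node-e 0.315, node-a 0.009, node-b 0.0425, node-f 0.022, node-c 0.02, node-d 0.203.
By Bayes' rule, posterior ∝ prior × likelihood:
  node-e: 0.14 × 0.315 = 0.0441
  node-a: 0.27 × 0.009 = 0.00243
  node-b: 0.38 × 0.0425 = 0.01615
  node-f: 0.04 × 0.022 = 0.00088
  node-c: 0.03 × 0.02 = 0.0006
  node-d: 0.14 × 0.203 = 0.02842
Normalizing constant = 0.09258.
P(node-a | evidence) = 0.00243 / 0.09258 ≈ 0.026.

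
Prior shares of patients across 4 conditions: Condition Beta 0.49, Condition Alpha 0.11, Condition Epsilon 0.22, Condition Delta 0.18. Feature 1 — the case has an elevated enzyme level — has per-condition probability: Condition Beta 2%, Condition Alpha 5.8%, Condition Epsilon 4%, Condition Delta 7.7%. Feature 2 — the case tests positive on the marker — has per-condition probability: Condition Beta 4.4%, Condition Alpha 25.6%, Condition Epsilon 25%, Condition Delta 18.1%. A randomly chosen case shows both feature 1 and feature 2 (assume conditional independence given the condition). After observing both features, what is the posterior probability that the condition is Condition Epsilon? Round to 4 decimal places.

Compute prior × likelihood for every hypothesis:
  Condition Beta: 0.49 × 0.02 × 0.044 = 0.0004312
  Condition Alpha: 0.11 × 0.058 × 0.256 = 0.00163328
  Condition Epsilon: 0.22 × 0.04 × 0.25 = 0.0022
  Condition Delta: 0.18 × 0.077 × 0.181 = 0.00250866
Normalizing constant = 0.00677314.
P(Condition Epsilon | evidence) = 0.0022 / 0.00677314 ≈ 0.3248.

0.3248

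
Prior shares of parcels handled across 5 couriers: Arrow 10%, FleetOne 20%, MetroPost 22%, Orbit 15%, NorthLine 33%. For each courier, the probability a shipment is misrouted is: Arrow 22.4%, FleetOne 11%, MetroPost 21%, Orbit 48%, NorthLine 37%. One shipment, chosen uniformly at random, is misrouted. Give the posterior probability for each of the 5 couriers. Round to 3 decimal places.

Arrow 0.079, FleetOne 0.077, MetroPost 0.162, Orbit 0.253, NorthLine 0.429

By Bayes' rule, posterior ∝ prior × likelihood:
  Arrow: 0.1 × 0.224 = 0.0224
  FleetOne: 0.2 × 0.11 = 0.022
  MetroPost: 0.22 × 0.21 = 0.0462
  Orbit: 0.15 × 0.48 = 0.072
  NorthLine: 0.33 × 0.37 = 0.1221
Sum = 0.2847.
P(Arrow | misrouted) = 0.0224/0.2847 ≈ 0.079
P(FleetOne | misrouted) = 0.022/0.2847 ≈ 0.077
P(MetroPost | misrouted) = 0.0462/0.2847 ≈ 0.162
P(Orbit | misrouted) = 0.072/0.2847 ≈ 0.253
P(NorthLine | misrouted) = 0.1221/0.2847 ≈ 0.429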